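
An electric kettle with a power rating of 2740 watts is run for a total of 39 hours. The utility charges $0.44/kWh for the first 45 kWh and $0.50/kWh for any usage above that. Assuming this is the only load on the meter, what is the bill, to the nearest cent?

Energy = 2.74 kW × 39 h = 106.86 kWh
Tier 1 (0–45 kWh): 45 × $0.44 = $19.8
Above 45 kWh: 61.86 × $0.50 = $30.93
Bill = $50.73

$50.73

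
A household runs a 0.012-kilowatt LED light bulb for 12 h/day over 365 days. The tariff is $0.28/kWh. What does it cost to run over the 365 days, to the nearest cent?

Runtime = 12 h/day × 365 days = 4380 h
Energy = 0.012 kW × 4380 h = 52.56 kWh
Cost = 52.56 kWh × $0.28/kWh = $14.72

$14.72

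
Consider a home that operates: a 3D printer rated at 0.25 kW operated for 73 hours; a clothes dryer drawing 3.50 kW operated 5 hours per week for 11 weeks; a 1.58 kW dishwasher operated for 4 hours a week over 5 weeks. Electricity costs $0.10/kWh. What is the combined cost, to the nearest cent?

$24.24

3D printer: 0.25 kW × 73 h = 18.25 kWh
clothes dryer: Runtime = 5 h/week × 11 weeks = 55 h
clothes dryer: 3.5 kW × 55 h = 192.5 kWh
dishwasher: Runtime = 4 h/week × 5 weeks = 20 h
dishwasher: 1.58 kW × 20 h = 31.6 kWh
Total energy = 242.35 kWh
Cost = 242.35 × $0.10 = $24.24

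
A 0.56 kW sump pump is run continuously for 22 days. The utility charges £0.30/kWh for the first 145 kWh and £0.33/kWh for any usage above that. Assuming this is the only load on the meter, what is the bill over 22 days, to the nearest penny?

Runtime = 24 h × 22 = 528 h
Energy = 0.56 kW × 528 h = 295.68 kWh
Tier 1 (0–145 kWh): 145 × £0.30 = £43.5
Above 145 kWh: 150.68 × £0.33 = £49.7244
Bill = £93.22

£93.22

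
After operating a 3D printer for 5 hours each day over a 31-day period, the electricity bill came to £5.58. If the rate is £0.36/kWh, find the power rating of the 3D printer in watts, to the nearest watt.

Energy = £5.58 ÷ £0.36/kWh = 15.5 kWh
Runtime = 5 h/day × 31 days = 155 h
Power = 15.5 kWh ÷ 155 h = 0.1 kW = 100 W

100 W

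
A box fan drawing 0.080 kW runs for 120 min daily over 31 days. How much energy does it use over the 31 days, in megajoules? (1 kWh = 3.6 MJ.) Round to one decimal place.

17.9 MJ

Runtime = 120 min × 31 = 3720 min = 62 h
Energy = 0.08 kW × 62 h = 4.96 kWh
= 4.96 × 3.6 MJ = 17.9 MJ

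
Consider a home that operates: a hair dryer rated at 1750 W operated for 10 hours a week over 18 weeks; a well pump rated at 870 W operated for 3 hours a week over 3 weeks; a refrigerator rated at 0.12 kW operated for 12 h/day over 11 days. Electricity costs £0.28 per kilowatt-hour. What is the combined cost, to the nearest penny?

£94.83

hair dryer: Runtime = 10 h/week × 18 weeks = 180 h
hair dryer: 1.75 kW × 180 h = 315 kWh
well pump: Runtime = 3 h/week × 3 weeks = 9 h
well pump: 0.87 kW × 9 h = 7.83 kWh
refrigerator: Runtime = 12 h/day × 11 days = 132 h
refrigerator: 0.12 kW × 132 h = 15.84 kWh
Total energy = 338.67 kWh
Cost = 338.67 × £0.28 = £94.83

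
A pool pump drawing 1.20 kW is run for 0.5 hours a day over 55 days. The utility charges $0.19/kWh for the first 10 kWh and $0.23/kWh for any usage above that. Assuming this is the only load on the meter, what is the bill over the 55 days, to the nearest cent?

Runtime = 0.5 h/day × 55 days = 27.5 h
Energy = 1.2 kW × 27.5 h = 33 kWh
Tier 1 (0–10 kWh): 10 × $0.19 = $1.9
Above 10 kWh: 23 × $0.23 = $5.29
Bill = $7.19

$7.19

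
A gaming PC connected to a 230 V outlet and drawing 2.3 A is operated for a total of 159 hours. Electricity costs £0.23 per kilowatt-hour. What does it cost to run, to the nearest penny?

£19.35

Power = 2.3 A × 230 V = 529 W = 0.529 kW
Energy = 0.529 kW × 159 h = 84.111 kWh
Cost = 84.111 kWh × £0.23/kWh = £19.35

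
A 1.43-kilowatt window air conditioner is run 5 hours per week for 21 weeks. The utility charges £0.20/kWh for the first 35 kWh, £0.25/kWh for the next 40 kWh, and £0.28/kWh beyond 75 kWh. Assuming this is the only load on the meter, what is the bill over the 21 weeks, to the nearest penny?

£38.04

Runtime = 5 h/week × 21 weeks = 105 h
Energy = 1.43 kW × 105 h = 150.15 kWh
Tier 1 (0–35 kWh): 35 × £0.20 = £7
Tier 2 (35–75 kWh): 40 × £0.25 = £10
Above 75 kWh: 75.15 × £0.28 = £21.042
Bill = £38.04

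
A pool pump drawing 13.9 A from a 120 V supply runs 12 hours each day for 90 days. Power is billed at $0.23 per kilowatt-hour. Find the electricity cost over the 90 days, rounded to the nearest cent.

Power = 13.9 A × 120 V = 1668 W = 1.668 kW
Runtime = 12 h/day × 90 days = 1080 h
Energy = 1.668 kW × 1080 h = 1801.44 kWh
Cost = 1801.44 kWh × $0.23/kWh = $414.33

$414.33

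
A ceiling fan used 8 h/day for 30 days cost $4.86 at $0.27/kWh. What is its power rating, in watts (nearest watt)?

Energy = $4.86 ÷ $0.27/kWh = 18 kWh
Runtime = 8 h/day × 30 days = 240 h
Power = 18 kWh ÷ 240 h = 0.075 kW = 75 W

75 W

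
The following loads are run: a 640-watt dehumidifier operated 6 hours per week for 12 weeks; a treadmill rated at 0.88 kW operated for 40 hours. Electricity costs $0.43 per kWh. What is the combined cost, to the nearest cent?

dehumidifier: Runtime = 6 h/week × 12 weeks = 72 h
dehumidifier: 0.64 kW × 72 h = 46.08 kWh
treadmill: 0.88 kW × 40 h = 35.2 kWh
Total energy = 81.28 kWh
Cost = 81.28 × $0.43 = $34.95

$34.95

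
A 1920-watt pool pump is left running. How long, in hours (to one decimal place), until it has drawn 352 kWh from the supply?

183.3 h

Hours = 352 kWh ÷ 1.92 kW = 183.3 h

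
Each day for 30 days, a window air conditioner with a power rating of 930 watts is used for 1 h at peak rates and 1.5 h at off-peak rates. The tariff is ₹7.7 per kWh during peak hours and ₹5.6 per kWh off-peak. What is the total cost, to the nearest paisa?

₹449.19

Peak energy = 0.93 kW × 1 h × 30 = 27.9 kWh
Off-peak energy = 0.93 kW × 1.5 h × 30 = 41.85 kWh
Cost = 27.9 × ₹7.7 + 41.85 × ₹5.6 = ₹214.83 + ₹234.36 = ₹449.19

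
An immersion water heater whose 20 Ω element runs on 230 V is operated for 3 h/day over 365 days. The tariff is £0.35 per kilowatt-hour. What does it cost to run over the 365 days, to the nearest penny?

£1013.70

Power = V²/R = 230²/20 = 2645 W = 2.645 kW
Runtime = 3 h/day × 365 days = 1095 h
Energy = 2.645 kW × 1095 h = 2896.275 kWh
Cost = 2896.275 kWh × £0.35/kWh = £1013.70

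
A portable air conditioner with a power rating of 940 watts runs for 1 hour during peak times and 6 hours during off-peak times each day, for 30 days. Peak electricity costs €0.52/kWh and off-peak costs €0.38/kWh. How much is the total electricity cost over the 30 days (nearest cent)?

Peak energy = 0.94 kW × 1 h × 30 = 28.2 kWh
Off-peak energy = 0.94 kW × 6 h × 30 = 169.2 kWh
Cost = 28.2 × €0.52 + 169.2 × €0.38 = €14.664 + €64.296 = €78.96

€78.96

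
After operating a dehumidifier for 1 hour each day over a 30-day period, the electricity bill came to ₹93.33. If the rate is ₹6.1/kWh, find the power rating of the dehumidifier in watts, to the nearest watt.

Energy = ₹93.33 ÷ ₹6.1/kWh = 15.3 kWh
Runtime = 1 h/day × 30 days = 30 h
Power = 15.3 kWh ÷ 30 h = 0.51 kW = 510 W

510 W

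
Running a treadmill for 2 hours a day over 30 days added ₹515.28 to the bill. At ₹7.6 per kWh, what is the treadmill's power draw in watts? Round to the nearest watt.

1130 W

Energy = ₹515.28 ÷ ₹7.6/kWh = 67.8 kWh
Runtime = 2 h/day × 30 days = 60 h
Power = 67.8 kWh ÷ 60 h = 1.13 kW = 1130 W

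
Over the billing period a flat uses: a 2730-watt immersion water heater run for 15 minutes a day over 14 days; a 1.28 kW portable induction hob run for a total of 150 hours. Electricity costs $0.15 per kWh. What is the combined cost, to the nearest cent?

$30.23

immersion water heater: Runtime = 15 min × 14 = 210 min = 3.5 h
immersion water heater: 2.73 kW × 3.5 h = 9.555 kWh
portable induction hob: 1.28 kW × 150 h = 192 kWh
Total energy = 201.555 kWh
Cost = 201.555 × $0.15 = $30.23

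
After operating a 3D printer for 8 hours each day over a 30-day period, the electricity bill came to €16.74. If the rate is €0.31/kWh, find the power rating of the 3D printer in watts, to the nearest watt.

Energy = €16.74 ÷ €0.31/kWh = 54 kWh
Runtime = 8 h/day × 30 days = 240 h
Power = 54 kWh ÷ 240 h = 0.225 kW = 225 W

225 W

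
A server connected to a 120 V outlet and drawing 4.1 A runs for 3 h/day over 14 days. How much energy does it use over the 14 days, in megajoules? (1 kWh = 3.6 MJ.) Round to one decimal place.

Power = 4.1 A × 120 V = 492 W = 0.492 kW
Runtime = 3 h/day × 14 days = 42 h
Energy = 0.492 kW × 42 h = 20.664 kWh
= 20.664 × 3.6 MJ = 74.4 MJ

74.4 MJ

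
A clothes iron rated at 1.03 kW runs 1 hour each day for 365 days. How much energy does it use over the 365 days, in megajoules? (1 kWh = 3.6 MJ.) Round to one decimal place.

1353.4 MJ

Runtime = 1 h/day × 365 days = 365 h
Energy = 1.03 kW × 365 h = 375.95 kWh
= 375.95 × 3.6 MJ = 1353.4 MJ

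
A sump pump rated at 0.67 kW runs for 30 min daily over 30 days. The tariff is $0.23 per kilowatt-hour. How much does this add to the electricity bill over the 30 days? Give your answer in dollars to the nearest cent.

Runtime = 30 min × 30 = 900 min = 15 h
Energy = 0.67 kW × 15 h = 10.05 kWh
Cost = 10.05 kWh × $0.23/kWh = $2.31

$2.31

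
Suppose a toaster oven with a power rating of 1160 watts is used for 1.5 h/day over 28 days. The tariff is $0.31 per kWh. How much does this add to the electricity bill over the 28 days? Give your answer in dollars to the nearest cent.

$15.10

Runtime = 1.5 h/day × 28 days = 42 h
Energy = 1.16 kW × 42 h = 48.72 kWh
Cost = 48.72 kWh × $0.31/kWh = $15.10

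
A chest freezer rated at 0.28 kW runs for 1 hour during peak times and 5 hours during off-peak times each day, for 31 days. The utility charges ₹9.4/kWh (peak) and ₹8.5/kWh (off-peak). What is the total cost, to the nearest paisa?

₹450.49

Peak energy = 0.28 kW × 1 h × 31 = 8.68 kWh
Off-peak energy = 0.28 kW × 5 h × 31 = 43.4 kWh
Cost = 8.68 × ₹9.4 + 43.4 × ₹8.5 = ₹81.592 + ₹368.9 = ₹450.49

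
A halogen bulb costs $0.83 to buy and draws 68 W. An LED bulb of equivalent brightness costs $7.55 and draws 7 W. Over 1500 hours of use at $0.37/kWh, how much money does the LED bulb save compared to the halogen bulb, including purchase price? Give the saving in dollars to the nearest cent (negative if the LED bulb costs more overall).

halogen bulb: $0.83 + (68/1000) kW × 1500 h × $0.37 = $0.83 + $37.74 = $38.57
LED bulb: $7.55 + (7/1000) kW × 1500 h × $0.37 = $7.55 + $3.885 = $11.435
Saving = $38.57 − $11.435 = $27.135 → $27.14

$27.14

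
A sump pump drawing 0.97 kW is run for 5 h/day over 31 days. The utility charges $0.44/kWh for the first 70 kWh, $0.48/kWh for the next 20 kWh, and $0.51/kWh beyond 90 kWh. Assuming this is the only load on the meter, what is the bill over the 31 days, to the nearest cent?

$71.18

Runtime = 5 h/day × 31 days = 155 h
Energy = 0.97 kW × 155 h = 150.35 kWh
Tier 1 (0–70 kWh): 70 × $0.44 = $30.8
Tier 2 (70–90 kWh): 20 × $0.48 = $9.6
Above 90 kWh: 60.35 × $0.51 = $30.7785
Bill = $71.18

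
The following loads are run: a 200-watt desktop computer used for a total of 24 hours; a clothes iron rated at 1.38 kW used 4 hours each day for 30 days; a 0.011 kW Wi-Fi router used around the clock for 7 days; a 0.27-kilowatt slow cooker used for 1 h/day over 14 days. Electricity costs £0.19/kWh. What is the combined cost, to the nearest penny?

£33.45

desktop computer: 0.2 kW × 24 h = 4.8 kWh
clothes iron: Runtime = 4 h/day × 30 days = 120 h
clothes iron: 1.38 kW × 120 h = 165.6 kWh
Wi-Fi router: Runtime = 24 h × 7 = 168 h
Wi-Fi router: 0.011 kW × 168 h = 1.848 kWh
slow cooker: Runtime = 1 h/day × 14 days = 14 h
slow cooker: 0.27 kW × 14 h = 3.78 kWh
Total energy = 176.028 kWh
Cost = 176.028 × £0.19 = £33.45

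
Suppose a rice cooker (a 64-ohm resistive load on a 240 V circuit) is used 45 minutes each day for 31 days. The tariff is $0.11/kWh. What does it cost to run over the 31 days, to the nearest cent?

Power = V²/R = 240²/64 = 900 W = 0.9 kW
Runtime = 45 min × 31 = 1395 min = 23.25 h
Energy = 0.9 kW × 23.25 h = 20.925 kWh
Cost = 20.925 kWh × $0.11/kWh = $2.30

$2.30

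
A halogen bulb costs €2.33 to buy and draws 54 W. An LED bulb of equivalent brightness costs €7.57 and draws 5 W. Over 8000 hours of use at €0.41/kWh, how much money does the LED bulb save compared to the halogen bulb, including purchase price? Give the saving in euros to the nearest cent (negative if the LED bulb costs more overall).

€155.48

halogen bulb: €2.33 + (54/1000) kW × 8000 h × €0.41 = €2.33 + €177.12 = €179.45
LED bulb: €7.57 + (5/1000) kW × 8000 h × €0.41 = €7.57 + €16.4 = €23.97
Saving = €179.45 − €23.97 = €155.48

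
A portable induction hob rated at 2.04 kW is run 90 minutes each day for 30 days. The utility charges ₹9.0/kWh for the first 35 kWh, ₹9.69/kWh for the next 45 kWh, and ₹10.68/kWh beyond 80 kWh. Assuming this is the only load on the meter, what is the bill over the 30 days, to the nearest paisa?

Runtime = 90 min × 30 = 2700 min = 45 h
Energy = 2.04 kW × 45 h = 91.8 kWh
Tier 1 (0–35 kWh): 35 × ₹9.0 = ₹315
Tier 2 (35–80 kWh): 45 × ₹9.69 = ₹436.05
Above 80 kWh: 11.8 × ₹10.68 = ₹126.024
Bill = ₹877.07

₹877.07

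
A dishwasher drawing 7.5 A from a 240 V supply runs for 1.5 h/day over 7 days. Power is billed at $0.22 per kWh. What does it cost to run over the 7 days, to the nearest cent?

Power = 7.5 A × 240 V = 1800 W = 1.8 kW
Runtime = 1.5 h/day × 7 days = 10.5 h
Energy = 1.8 kW × 10.5 h = 18.9 kWh
Cost = 18.9 kWh × $0.22/kWh = $4.16

$4.16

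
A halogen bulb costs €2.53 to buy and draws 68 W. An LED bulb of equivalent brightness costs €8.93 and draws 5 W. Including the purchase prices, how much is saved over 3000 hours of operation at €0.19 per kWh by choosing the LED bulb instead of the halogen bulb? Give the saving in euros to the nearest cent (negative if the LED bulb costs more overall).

halogen bulb: €2.53 + (68/1000) kW × 3000 h × €0.19 = €2.53 + €38.76 = €41.29
LED bulb: €8.93 + (5/1000) kW × 3000 h × €0.19 = €8.93 + €2.85 = €11.78
Saving = €41.29 − €11.78 = €29.51

€29.51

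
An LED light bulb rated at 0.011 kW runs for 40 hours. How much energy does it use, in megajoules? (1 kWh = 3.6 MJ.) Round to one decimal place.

Energy = 0.011 kW × 40 h = 0.44 kWh
= 0.44 × 3.6 MJ = 1.6 MJ

1.6 MJ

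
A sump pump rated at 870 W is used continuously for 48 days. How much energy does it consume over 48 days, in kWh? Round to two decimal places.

Runtime = 24 h × 48 = 1152 h
Energy = 0.87 kW × 1152 h = 1002.24 kWh

1002.24 kWh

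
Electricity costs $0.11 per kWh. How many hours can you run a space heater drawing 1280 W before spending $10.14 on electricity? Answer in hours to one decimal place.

Energy available = $10.14 ÷ $0.11/kWh = 92.1818 kWh
Hours = 92.1818 kWh ÷ 1.28 kW = 72.0 h

72.0 h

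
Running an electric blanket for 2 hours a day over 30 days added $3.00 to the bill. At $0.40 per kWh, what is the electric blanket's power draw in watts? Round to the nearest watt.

Energy = $3.00 ÷ $0.40/kWh = 7.5 kWh
Runtime = 2 h/day × 30 days = 60 h
Power = 7.5 kWh ÷ 60 h = 0.125 kW = 125 W

125 W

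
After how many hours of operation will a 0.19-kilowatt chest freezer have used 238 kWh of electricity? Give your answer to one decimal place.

1252.6 h

Hours = 238 kWh ÷ 0.19 kW = 1252.6 h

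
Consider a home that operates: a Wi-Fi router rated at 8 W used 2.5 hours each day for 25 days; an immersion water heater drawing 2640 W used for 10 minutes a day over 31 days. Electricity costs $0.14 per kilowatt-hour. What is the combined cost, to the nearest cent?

Wi-Fi router: Runtime = 2.5 h/day × 25 days = 62.5 h
Wi-Fi router: 0.008 kW × 62.5 h = 0.5 kWh
immersion water heater: Runtime = 10 min × 31 = 310 min = 5.166666… h
immersion water heater: 2.64 kW × 5.166666… h = 13.64 kWh
Total energy = 14.14 kWh
Cost = 14.14 × $0.14 = $1.98

$1.98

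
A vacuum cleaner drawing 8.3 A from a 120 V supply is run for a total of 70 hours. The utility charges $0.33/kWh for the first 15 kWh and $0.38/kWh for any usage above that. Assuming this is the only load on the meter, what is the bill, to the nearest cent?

$25.74

Power = 8.3 A × 120 V = 996 W = 0.996 kW
Energy = 0.996 kW × 70 h = 69.72 kWh
Tier 1 (0–15 kWh): 15 × $0.33 = $4.95
Above 15 kWh: 54.72 × $0.38 = $20.7936
Bill = $25.74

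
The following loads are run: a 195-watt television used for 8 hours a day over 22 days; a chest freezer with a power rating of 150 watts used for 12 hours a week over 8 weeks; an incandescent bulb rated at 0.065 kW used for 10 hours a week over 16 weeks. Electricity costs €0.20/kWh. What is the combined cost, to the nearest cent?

television: Runtime = 8 h/day × 22 days = 176 h
television: 0.195 kW × 176 h = 34.32 kWh
chest freezer: Runtime = 12 h/week × 8 weeks = 96 h
chest freezer: 0.15 kW × 96 h = 14.4 kWh
incandescent bulb: Runtime = 10 h/week × 16 weeks = 160 h
incandescent bulb: 0.065 kW × 160 h = 10.4 kWh
Total energy = 59.12 kWh
Cost = 59.12 × €0.20 = €11.82

€11.82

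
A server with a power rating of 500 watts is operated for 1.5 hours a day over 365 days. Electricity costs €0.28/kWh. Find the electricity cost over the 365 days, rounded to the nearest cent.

Runtime = 1.5 h/day × 365 days = 547.5 h
Energy = 0.5 kW × 547.5 h = 273.75 kWh
Cost = 273.75 kWh × €0.28/kWh = €76.65

€76.65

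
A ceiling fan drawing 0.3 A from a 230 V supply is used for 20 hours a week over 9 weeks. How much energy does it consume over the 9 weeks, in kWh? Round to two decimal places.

12.42 kWh

Power = 0.3 A × 230 V = 69 W = 0.069 kW
Runtime = 20 h/week × 9 weeks = 180 h
Energy = 0.069 kW × 180 h = 12.42 kWh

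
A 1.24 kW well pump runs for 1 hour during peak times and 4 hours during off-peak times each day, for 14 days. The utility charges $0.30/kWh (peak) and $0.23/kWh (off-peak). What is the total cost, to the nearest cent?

Peak energy = 1.24 kW × 1 h × 14 = 17.36 kWh
Off-peak energy = 1.24 kW × 4 h × 14 = 69.44 kWh
Cost = 17.36 × $0.30 + 69.44 × $0.23 = $5.208 + $15.9712 = $21.18

$21.18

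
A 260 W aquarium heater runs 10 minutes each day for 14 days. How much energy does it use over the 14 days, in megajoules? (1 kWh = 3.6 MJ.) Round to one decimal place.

Runtime = 10 min × 14 = 140 min = 2.333333… h
Energy = 0.26 kW × 2.333333… h = 0.606666… kWh
= 0.606666… × 3.6 MJ = 2.2 MJ

2.2 MJ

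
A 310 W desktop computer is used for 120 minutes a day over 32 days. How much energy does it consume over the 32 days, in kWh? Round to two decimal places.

Runtime = 120 min × 32 = 3840 min = 64 h
Energy = 0.31 kW × 64 h = 19.84 kWh

19.84 kWh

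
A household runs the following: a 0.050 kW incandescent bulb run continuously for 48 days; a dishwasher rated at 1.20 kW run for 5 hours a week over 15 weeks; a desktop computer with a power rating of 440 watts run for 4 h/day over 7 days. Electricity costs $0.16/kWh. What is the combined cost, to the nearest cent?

$25.59

incandescent bulb: Runtime = 24 h × 48 = 1152 h
incandescent bulb: 0.05 kW × 1152 h = 57.6 kWh
dishwasher: Runtime = 5 h/week × 15 weeks = 75 h
dishwasher: 1.2 kW × 75 h = 90 kWh
desktop computer: Runtime = 4 h/day × 7 days = 28 h
desktop computer: 0.44 kW × 28 h = 12.32 kWh
Total energy = 159.92 kWh
Cost = 159.92 × $0.16 = $25.59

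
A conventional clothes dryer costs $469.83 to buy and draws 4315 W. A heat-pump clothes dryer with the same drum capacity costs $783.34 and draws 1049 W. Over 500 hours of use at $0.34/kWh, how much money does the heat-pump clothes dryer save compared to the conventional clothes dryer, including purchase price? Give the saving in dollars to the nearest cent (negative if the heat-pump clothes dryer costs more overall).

conventional clothes dryer: $469.83 + (4315/1000) kW × 500 h × $0.34 = $469.83 + $733.55 = $1203.38
heat-pump clothes dryer: $783.34 + (1049/1000) kW × 500 h × $0.34 = $783.34 + $178.33 = $961.67
Saving = $1203.38 − $961.67 = $241.71

$241.71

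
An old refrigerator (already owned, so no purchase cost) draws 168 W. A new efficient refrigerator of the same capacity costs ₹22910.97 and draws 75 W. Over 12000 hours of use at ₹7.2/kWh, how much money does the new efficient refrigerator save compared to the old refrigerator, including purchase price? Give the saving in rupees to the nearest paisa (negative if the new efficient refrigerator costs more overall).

old refrigerator: ₹0.00 + (168/1000) kW × 12000 h × ₹7.2 = ₹0.00 + ₹14515.2 = ₹14515.2
new efficient refrigerator: ₹22910.97 + (75/1000) kW × 12000 h × ₹7.2 = ₹22910.97 + ₹6480 = ₹29390.97
Saving = ₹14515.2 − ₹29390.97 = −₹14875.77

-₹14875.77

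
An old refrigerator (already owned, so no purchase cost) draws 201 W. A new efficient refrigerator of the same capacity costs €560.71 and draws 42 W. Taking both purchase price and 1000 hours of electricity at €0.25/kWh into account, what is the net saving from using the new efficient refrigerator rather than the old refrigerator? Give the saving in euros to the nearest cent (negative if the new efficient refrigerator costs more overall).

-€520.96

old refrigerator: €0.00 + (201/1000) kW × 1000 h × €0.25 = €0.00 + €50.25 = €50.25
new efficient refrigerator: €560.71 + (42/1000) kW × 1000 h × €0.25 = €560.71 + €10.5 = €571.21
Saving = €50.25 − €571.21 = −€520.96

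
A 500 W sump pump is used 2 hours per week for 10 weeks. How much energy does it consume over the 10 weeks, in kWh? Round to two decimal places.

10.00 kWh

Runtime = 2 h/week × 10 weeks = 20 h
Energy = 0.5 kW × 20 h = 10 kWh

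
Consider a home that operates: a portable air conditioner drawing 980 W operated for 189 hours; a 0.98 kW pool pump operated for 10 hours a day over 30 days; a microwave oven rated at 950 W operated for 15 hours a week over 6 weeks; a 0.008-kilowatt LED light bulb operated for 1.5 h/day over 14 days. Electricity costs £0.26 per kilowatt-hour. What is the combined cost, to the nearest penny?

portable air conditioner: 0.98 kW × 189 h = 185.22 kWh
pool pump: Runtime = 10 h/day × 30 days = 300 h
pool pump: 0.98 kW × 300 h = 294 kWh
microwave oven: Runtime = 15 h/week × 6 weeks = 90 h
microwave oven: 0.95 kW × 90 h = 85.5 kWh
LED light bulb: Runtime = 1.5 h/day × 14 days = 21 h
LED light bulb: 0.008 kW × 21 h = 0.168 kWh
Total energy = 564.888 kWh
Cost = 564.888 × £0.26 = £146.87

£146.87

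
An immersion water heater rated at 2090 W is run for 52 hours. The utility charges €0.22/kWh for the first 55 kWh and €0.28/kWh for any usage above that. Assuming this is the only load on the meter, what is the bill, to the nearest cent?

Energy = 2.09 kW × 52 h = 108.68 kWh
Tier 1 (0–55 kWh): 55 × €0.22 = €12.1
Above 55 kWh: 53.68 × €0.28 = €15.0304
Bill = €27.13

€27.13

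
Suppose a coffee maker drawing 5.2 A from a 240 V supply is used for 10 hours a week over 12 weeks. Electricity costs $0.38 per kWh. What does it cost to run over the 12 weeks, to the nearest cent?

$56.91

Power = 5.2 A × 240 V = 1248 W = 1.248 kW
Runtime = 10 h/week × 12 weeks = 120 h
Energy = 1.248 kW × 120 h = 149.76 kWh
Cost = 149.76 kWh × $0.38/kWh = $56.91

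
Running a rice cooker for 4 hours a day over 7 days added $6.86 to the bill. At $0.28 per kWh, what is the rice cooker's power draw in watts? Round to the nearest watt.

Energy = $6.86 ÷ $0.28/kWh = 24.5 kWh
Runtime = 4 h/day × 7 days = 28 h
Power = 24.5 kWh ÷ 28 h = 0.875 kW = 875 W

875 W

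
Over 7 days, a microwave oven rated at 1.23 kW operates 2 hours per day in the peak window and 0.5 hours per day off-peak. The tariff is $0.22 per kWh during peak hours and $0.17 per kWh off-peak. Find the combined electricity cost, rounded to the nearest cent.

Peak energy = 1.23 kW × 2 h × 7 = 17.22 kWh
Off-peak energy = 1.23 kW × 0.5 h × 7 = 4.305 kWh
Cost = 17.22 × $0.22 + 4.305 × $0.17 = $3.7884 + $0.73185 = $4.52

$4.52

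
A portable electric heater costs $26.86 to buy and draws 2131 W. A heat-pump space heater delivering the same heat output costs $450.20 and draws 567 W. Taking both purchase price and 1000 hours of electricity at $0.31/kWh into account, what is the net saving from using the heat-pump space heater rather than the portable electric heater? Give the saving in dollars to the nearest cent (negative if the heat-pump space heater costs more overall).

portable electric heater: $26.86 + (2131/1000) kW × 1000 h × $0.31 = $26.86 + $660.61 = $687.47
heat-pump space heater: $450.20 + (567/1000) kW × 1000 h × $0.31 = $450.20 + $175.77 = $625.97
Saving = $687.47 − $625.97 = $61.5

$61.50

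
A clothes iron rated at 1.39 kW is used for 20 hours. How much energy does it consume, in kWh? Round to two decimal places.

Energy = 1.39 kW × 20 h = 27.8 kWh

27.80 kWh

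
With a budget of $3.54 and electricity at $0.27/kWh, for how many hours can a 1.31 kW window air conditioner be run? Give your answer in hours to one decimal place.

Energy available = $3.54 ÷ $0.27/kWh = 13.1111 kWh
Hours = 13.1111 kWh ÷ 1.31 kW = 10.0 h

10.0 h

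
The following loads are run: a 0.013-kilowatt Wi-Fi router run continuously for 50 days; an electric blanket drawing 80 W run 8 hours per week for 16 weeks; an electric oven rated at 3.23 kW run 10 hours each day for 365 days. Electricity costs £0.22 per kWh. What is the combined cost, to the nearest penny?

Wi-Fi router: Runtime = 24 h × 50 = 1200 h
Wi-Fi router: 0.013 kW × 1200 h = 15.6 kWh
electric blanket: Runtime = 8 h/week × 16 weeks = 128 h
electric blanket: 0.08 kW × 128 h = 10.24 kWh
electric oven: Runtime = 10 h/day × 365 days = 3650 h
electric oven: 3.23 kW × 3650 h = 11789.5 kWh
Total energy = 11815.34 kWh
Cost = 11815.34 × £0.22 = £2599.37

£2599.37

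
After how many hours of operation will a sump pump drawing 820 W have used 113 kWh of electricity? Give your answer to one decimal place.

Hours = 113 kWh ÷ 0.82 kW = 137.8 h

137.8 h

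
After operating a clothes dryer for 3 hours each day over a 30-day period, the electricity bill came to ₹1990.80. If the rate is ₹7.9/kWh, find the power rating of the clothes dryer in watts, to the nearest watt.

2800 W

Energy = ₹1990.80 ÷ ₹7.9/kWh = 252 kWh
Runtime = 3 h/day × 30 days = 90 h
Power = 252 kWh ÷ 90 h = 2.8 kW = 2800 W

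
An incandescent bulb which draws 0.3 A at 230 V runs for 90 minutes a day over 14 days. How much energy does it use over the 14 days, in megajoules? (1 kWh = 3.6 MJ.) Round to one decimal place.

Power = 0.3 A × 230 V = 69 W = 0.069 kW
Runtime = 90 min × 14 = 1260 min = 21 h
Energy = 0.069 kW × 21 h = 1.449 kWh
= 1.449 × 3.6 MJ = 5.2 MJ

5.2 MJ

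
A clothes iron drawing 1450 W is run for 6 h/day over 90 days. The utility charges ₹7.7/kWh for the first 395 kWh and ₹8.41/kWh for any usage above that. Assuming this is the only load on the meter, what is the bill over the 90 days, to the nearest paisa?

Runtime = 6 h/day × 90 days = 540 h
Energy = 1.45 kW × 540 h = 783 kWh
Tier 1 (0–395 kWh): 395 × ₹7.7 = ₹3041.5
Above 395 kWh: 388 × ₹8.41 = ₹3263.08
Bill = ₹6304.58

₹6304.58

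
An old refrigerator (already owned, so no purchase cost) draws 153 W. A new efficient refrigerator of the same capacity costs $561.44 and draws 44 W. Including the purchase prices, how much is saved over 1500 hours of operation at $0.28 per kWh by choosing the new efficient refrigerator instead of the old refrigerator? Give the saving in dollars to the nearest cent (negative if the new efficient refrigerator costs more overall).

-$515.66

old refrigerator: $0.00 + (153/1000) kW × 1500 h × $0.28 = $0.00 + $64.26 = $64.26
new efficient refrigerator: $561.44 + (44/1000) kW × 1500 h × $0.28 = $561.44 + $18.48 = $579.92
Saving = $64.26 − $579.92 = −$515.66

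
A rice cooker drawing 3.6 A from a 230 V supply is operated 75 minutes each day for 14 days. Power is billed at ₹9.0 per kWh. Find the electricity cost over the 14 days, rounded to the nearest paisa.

₹130.41

Power = 3.6 A × 230 V = 828 W = 0.828 kW
Runtime = 75 min × 14 = 1050 min = 17.5 h
Energy = 0.828 kW × 17.5 h = 14.49 kWh
Cost = 14.49 kWh × ₹9.0/kWh = ₹130.41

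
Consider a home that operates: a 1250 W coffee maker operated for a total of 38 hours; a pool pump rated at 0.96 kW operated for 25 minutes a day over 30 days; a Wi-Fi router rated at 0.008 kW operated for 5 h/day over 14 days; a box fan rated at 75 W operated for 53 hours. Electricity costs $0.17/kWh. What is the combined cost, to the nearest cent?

coffee maker: 1.25 kW × 38 h = 47.5 kWh
pool pump: Runtime = 25 min × 30 = 750 min = 12.5 h
pool pump: 0.96 kW × 12.5 h = 12 kWh
Wi-Fi router: Runtime = 5 h/day × 14 days = 70 h
Wi-Fi router: 0.008 kW × 70 h = 0.56 kWh
box fan: 0.075 kW × 53 h = 3.975 kWh
Total energy = 64.035 kWh
Cost = 64.035 × $0.17 = $10.89

$10.89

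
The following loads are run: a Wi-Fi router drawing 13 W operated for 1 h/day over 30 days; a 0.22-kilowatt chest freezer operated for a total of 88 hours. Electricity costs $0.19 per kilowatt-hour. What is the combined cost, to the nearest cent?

Wi-Fi router: Runtime = 1 h/day × 30 days = 30 h
Wi-Fi router: 0.013 kW × 30 h = 0.39 kWh
chest freezer: 0.22 kW × 88 h = 19.36 kWh
Total energy = 19.75 kWh
Cost = 19.75 × $0.19 = $3.75

$3.75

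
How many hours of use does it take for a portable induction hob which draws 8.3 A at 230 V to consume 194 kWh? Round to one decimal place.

Power = 8.3 A × 230 V = 1909 W = 1.909 kW
Hours = 194 kWh ÷ 1.909 kW = 101.6 h

101.6 h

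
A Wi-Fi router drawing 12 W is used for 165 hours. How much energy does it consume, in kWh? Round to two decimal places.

Energy = 0.012 kW × 165 h = 1.98 kWh

1.98 kWh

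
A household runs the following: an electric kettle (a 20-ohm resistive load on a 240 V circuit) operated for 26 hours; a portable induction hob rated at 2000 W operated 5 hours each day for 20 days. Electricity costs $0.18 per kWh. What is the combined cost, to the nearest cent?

$49.48

electric kettle: Power = V²/R = 240²/20 = 2880 W = 2.88 kW
electric kettle: 2.88 kW × 26 h = 74.88 kWh
portable induction hob: Runtime = 5 h/day × 20 days = 100 h
portable induction hob: 2 kW × 100 h = 200 kWh
Total energy = 274.88 kWh
Cost = 274.88 × $0.18 = $49.48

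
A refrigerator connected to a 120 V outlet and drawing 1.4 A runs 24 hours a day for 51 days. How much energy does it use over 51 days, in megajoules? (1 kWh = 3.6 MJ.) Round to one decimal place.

Power = 1.4 A × 120 V = 168 W = 0.168 kW
Runtime = 24 h × 51 = 1224 h
Energy = 0.168 kW × 1224 h = 205.632 kWh
= 205.632 × 3.6 MJ = 740.3 MJ

740.3 MJ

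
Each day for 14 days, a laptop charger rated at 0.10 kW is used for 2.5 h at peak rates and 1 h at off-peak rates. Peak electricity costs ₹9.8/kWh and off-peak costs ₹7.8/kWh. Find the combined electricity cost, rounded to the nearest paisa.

Peak energy = 0.1 kW × 2.5 h × 14 = 3.5 kWh
Off-peak energy = 0.1 kW × 1 h × 14 = 1.4 kWh
Cost = 3.5 × ₹9.8 + 1.4 × ₹7.8 = ₹34.3 + ₹10.92 = ₹45.22

₹45.22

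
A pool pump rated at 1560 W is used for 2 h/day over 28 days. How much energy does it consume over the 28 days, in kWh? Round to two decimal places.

87.36 kWh

Runtime = 2 h/day × 28 days = 56 h
Energy = 1.56 kW × 56 h = 87.36 kWh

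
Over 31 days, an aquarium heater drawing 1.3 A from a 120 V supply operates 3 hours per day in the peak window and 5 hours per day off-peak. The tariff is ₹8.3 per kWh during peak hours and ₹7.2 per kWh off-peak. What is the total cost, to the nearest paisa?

₹294.51

Power = 1.3 A × 120 V = 156 W = 0.156 kW
Peak energy = 0.156 kW × 3 h × 31 = 14.508 kWh
Off-peak energy = 0.156 kW × 5 h × 31 = 24.18 kWh
Cost = 14.508 × ₹8.3 + 24.18 × ₹7.2 = ₹120.4164 + ₹174.096 = ₹294.51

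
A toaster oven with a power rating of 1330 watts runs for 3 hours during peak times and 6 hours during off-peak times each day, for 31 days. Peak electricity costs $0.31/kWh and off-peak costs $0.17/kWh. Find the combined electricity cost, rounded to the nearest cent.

$80.40

Peak energy = 1.33 kW × 3 h × 31 = 123.69 kWh
Off-peak energy = 1.33 kW × 6 h × 31 = 247.38 kWh
Cost = 123.69 × $0.31 + 247.38 × $0.17 = $38.3439 + $42.0546 = $80.40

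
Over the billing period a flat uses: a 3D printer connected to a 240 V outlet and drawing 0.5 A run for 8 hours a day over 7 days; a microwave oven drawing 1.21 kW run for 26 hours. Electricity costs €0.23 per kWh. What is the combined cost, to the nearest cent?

3D printer: Power = 0.5 A × 240 V = 120 W = 0.12 kW
3D printer: Runtime = 8 h/day × 7 days = 56 h
3D printer: 0.12 kW × 56 h = 6.72 kWh
microwave oven: 1.21 kW × 26 h = 31.46 kWh
Total energy = 38.18 kWh
Cost = 38.18 × €0.23 = €8.78

€8.78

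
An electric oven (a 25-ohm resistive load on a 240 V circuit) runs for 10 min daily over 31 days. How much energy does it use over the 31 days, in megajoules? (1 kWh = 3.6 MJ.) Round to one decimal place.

42.9 MJ

Power = V²/R = 240²/25 = 2304 W = 2.304 kW
Runtime = 10 min × 31 = 310 min = 5.166666… h
Energy = 2.304 kW × 5.166666… h = 11.904 kWh
= 11.904 × 3.6 MJ = 42.9 MJ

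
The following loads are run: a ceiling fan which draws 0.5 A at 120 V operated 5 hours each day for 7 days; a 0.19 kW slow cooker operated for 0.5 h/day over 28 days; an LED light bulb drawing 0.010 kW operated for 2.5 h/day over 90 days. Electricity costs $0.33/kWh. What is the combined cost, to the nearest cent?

$2.31

ceiling fan: Power = 0.5 A × 120 V = 60 W = 0.06 kW
ceiling fan: Runtime = 5 h/day × 7 days = 35 h
ceiling fan: 0.06 kW × 35 h = 2.1 kWh
slow cooker: Runtime = 0.5 h/day × 28 days = 14 h
slow cooker: 0.19 kW × 14 h = 2.66 kWh
LED light bulb: Runtime = 2.5 h/day × 90 days = 225 h
LED light bulb: 0.01 kW × 225 h = 2.25 kWh
Total energy = 7.01 kWh
Cost = 7.01 × $0.33 = $2.31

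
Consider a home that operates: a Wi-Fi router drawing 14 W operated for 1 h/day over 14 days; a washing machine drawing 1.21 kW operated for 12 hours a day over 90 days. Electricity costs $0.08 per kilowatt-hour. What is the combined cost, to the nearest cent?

Wi-Fi router: Runtime = 1 h/day × 14 days = 14 h
Wi-Fi router: 0.014 kW × 14 h = 0.196 kWh
washing machine: Runtime = 12 h/day × 90 days = 1080 h
washing machine: 1.21 kW × 1080 h = 1306.8 kWh
Total energy = 1306.996 kWh
Cost = 1306.996 × $0.08 = $104.56

$104.56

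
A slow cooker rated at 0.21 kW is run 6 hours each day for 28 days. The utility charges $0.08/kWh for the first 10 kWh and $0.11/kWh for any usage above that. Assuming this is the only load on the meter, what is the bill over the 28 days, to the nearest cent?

$3.58

Runtime = 6 h/day × 28 days = 168 h
Energy = 0.21 kW × 168 h = 35.28 kWh
Tier 1 (0–10 kWh): 10 × $0.08 = $0.8
Above 10 kWh: 25.28 × $0.11 = $2.7808
Bill = $3.58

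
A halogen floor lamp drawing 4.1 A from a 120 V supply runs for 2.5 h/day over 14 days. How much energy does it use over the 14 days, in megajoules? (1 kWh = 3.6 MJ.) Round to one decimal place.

Power = 4.1 A × 120 V = 492 W = 0.492 kW
Runtime = 2.5 h/day × 14 days = 35 h
Energy = 0.492 kW × 35 h = 17.22 kWh
= 17.22 × 3.6 MJ = 62.0 MJ

62.0 MJ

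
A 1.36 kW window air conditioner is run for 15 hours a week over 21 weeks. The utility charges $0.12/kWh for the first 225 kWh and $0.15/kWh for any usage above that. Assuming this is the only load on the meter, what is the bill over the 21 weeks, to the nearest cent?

$57.51

Runtime = 15 h/week × 21 weeks = 315 h
Energy = 1.36 kW × 315 h = 428.4 kWh
Tier 1 (0–225 kWh): 225 × $0.12 = $27
Above 225 kWh: 203.4 × $0.15 = $30.51
Bill = $57.51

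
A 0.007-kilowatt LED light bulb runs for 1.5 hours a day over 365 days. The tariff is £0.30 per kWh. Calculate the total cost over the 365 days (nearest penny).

Runtime = 1.5 h/day × 365 days = 547.5 h
Energy = 0.007 kW × 547.5 h = 3.8325 kWh
Cost = 3.8325 kWh × £0.30/kWh = £1.15

£1.15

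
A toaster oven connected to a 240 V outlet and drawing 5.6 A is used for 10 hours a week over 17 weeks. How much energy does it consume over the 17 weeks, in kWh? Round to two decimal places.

228.48 kWh

Power = 5.6 A × 240 V = 1344 W = 1.344 kW
Runtime = 10 h/week × 17 weeks = 170 h
Energy = 1.344 kW × 170 h = 228.48 kWh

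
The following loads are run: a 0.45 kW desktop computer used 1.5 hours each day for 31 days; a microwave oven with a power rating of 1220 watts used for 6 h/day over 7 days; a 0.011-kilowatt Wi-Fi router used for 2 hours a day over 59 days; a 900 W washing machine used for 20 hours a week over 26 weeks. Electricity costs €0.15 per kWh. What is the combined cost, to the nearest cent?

desktop computer: Runtime = 1.5 h/day × 31 days = 46.5 h
desktop computer: 0.45 kW × 46.5 h = 20.925 kWh
microwave oven: Runtime = 6 h/day × 7 days = 42 h
microwave oven: 1.22 kW × 42 h = 51.24 kWh
Wi-Fi router: Runtime = 2 h/day × 59 days = 118 h
Wi-Fi router: 0.011 kW × 118 h = 1.298 kWh
washing machine: Runtime = 20 h/week × 26 weeks = 520 h
washing machine: 0.9 kW × 520 h = 468 kWh
Total energy = 541.463 kWh
Cost = 541.463 × €0.15 = €81.22

€81.22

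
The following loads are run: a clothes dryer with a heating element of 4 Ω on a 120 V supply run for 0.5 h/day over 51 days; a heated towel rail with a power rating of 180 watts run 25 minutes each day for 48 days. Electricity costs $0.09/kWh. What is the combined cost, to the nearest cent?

$8.59

clothes dryer: Power = V²/R = 120²/4 = 3600 W = 3.6 kW
clothes dryer: Runtime = 0.5 h/day × 51 days = 25.5 h
clothes dryer: 3.6 kW × 25.5 h = 91.8 kWh
heated towel rail: Runtime = 25 min × 48 = 1200 min = 20 h
heated towel rail: 0.18 kW × 20 h = 3.6 kWh
Total energy = 95.4 kWh
Cost = 95.4 × $0.09 = $8.59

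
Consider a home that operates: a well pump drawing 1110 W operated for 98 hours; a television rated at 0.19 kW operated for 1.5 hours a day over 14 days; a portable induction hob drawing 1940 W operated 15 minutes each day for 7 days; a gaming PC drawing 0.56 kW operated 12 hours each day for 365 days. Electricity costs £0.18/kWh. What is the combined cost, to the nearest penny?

well pump: 1.11 kW × 98 h = 108.78 kWh
television: Runtime = 1.5 h/day × 14 days = 21 h
television: 0.19 kW × 21 h = 3.99 kWh
portable induction hob: Runtime = 15 min × 7 = 105 min = 1.75 h
portable induction hob: 1.94 kW × 1.75 h = 3.395 kWh
gaming PC: Runtime = 12 h/day × 365 days = 4380 h
gaming PC: 0.56 kW × 4380 h = 2452.8 kWh
Total energy = 2568.965 kWh
Cost = 2568.965 × £0.18 = £462.41

£462.41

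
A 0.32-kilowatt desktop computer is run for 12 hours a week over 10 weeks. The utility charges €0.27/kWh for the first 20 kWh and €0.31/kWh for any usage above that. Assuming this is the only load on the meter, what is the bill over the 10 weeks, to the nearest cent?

€11.10

Runtime = 12 h/week × 10 weeks = 120 h
Energy = 0.32 kW × 120 h = 38.4 kWh
Tier 1 (0–20 kWh): 20 × €0.27 = €5.4
Above 20 kWh: 18.4 × €0.31 = €5.704
Bill = €11.10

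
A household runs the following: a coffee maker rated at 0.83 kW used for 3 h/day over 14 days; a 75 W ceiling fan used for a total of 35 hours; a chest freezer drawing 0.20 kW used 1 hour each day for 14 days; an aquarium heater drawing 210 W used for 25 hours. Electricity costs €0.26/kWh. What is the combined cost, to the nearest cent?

€11.84

coffee maker: Runtime = 3 h/day × 14 days = 42 h
coffee maker: 0.83 kW × 42 h = 34.86 kWh
ceiling fan: 0.075 kW × 35 h = 2.625 kWh
chest freezer: Runtime = 1 h/day × 14 days = 14 h
chest freezer: 0.2 kW × 14 h = 2.8 kWh
aquarium heater: 0.21 kW × 25 h = 5.25 kWh
Total energy = 45.535 kWh
Cost = 45.535 × €0.26 = €11.84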